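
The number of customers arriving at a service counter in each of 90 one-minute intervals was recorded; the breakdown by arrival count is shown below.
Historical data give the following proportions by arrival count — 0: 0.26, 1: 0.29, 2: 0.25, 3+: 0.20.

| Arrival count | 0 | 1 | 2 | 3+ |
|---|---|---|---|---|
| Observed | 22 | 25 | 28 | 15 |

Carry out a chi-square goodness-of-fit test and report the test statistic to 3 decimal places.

1.975

Expected counts E_i = n·p_i: 90×0.26 = 23.4, 90×0.29 = 26.1, 90×0.25 = 22.5, 90×0.20 = 18.
cat         O        E   (O−E)²/E
0          22     23.4     0.0838
1          25     26.1     0.0464
2          28     22.5     1.3444
3+         15       18     0.5000
Sum = 1.975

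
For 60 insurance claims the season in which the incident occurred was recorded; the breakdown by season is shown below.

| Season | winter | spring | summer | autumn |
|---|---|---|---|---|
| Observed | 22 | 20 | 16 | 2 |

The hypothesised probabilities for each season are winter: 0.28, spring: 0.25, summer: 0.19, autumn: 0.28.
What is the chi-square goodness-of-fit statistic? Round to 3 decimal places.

18.170

Expected counts E_i = n·p_i: 60×0.28 = 16.8, 60×0.25 = 15, 60×0.19 = 11.4, 60×0.28 = 16.8.
χ² = (22−16.8)²/16.8 + (20−15)²/15 + (16−11.4)²/11.4 + (2−16.8)²/16.8
   = 1.6095 + 1.6667 + 1.8561 + 13.0381
Sum = 18.170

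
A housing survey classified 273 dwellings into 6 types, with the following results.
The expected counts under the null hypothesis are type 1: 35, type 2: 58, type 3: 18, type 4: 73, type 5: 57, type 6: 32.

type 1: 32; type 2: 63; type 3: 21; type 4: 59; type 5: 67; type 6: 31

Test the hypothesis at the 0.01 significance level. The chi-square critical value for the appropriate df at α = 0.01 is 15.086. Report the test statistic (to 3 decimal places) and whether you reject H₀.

5.659; do not reject

cat         O        E   (O−E)²/E
type 1     32       35     0.2571
type 2     63       58     0.4310
type 3     21       18     0.5000
type 4     59       73     2.6849
type 5     67       57     1.7544
type 6     31       32     0.0313
Sum = 5.659
df = 5. Since 5.659 < 15.086, we do not reject H₀.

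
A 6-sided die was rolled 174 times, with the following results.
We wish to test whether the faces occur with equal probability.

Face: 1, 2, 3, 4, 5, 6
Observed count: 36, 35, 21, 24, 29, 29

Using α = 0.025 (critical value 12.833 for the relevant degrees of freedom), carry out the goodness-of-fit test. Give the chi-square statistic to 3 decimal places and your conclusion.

6.000; do not reject

Expected count for each of the 6 categories: 174/6 = 29.
χ² = (36−29)²/29 + (35−29)²/29 + (21−29)²/29 + (24−29)²/29 + (29−29)²/29 + (29−29)²/29
   = 1.6897 + 1.2414 + 2.2069 + 0.8621 + 0.0000 + 0.0000
Sum = 6.000
df = 5. Since 6.000 < 12.833, we do not reject H₀.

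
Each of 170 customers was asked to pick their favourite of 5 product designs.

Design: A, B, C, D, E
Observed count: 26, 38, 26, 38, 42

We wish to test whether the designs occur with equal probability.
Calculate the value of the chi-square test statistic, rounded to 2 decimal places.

Expected count for each of the 5 categories: 170/5 = 34.
χ² = (26−34)²/34 + (38−34)²/34 + (26−34)²/34 + (38−34)²/34 + (42−34)²/34
   = 1.882 + 0.471 + 1.882 + 0.471 + 1.882
Sum = 6.59

6.59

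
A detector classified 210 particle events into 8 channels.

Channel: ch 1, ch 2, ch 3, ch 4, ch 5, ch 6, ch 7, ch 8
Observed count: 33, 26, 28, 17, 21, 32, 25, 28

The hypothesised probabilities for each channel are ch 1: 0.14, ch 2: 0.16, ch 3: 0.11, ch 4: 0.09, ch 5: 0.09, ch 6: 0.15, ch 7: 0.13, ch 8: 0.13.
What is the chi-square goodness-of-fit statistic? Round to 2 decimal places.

Expected counts E_i = n·p_i: 210×0.14 = 29.4, 210×0.16 = 33.6, 210×0.11 = 23.1, 210×0.09 = 18.9, 210×0.09 = 18.9, 210×0.15 = 31.5, 210×0.13 = 27.3, 210×0.13 = 27.3.
ch 1: (33 − 29.4)²/29.4 = 12.96/29.4 = 0.441
ch 2: (26 − 33.6)²/33.6 = 57.76/33.6 = 1.719
ch 3: (28 − 23.1)²/23.1 = 24.01/23.1 = 1.039
ch 4: (17 − 18.9)²/18.9 = 3.61/18.9 = 0.191
ch 5: (21 − 18.9)²/18.9 = 4.41/18.9 = 0.233
ch 6: (32 − 31.5)²/31.5 = 0.25/31.5 = 0.008
ch 7: (25 − 27.3)²/27.3 = 5.29/27.3 = 0.194
ch 8: (28 − 27.3)²/27.3 = 0.49/27.3 = 0.018
Sum = 3.84

3.84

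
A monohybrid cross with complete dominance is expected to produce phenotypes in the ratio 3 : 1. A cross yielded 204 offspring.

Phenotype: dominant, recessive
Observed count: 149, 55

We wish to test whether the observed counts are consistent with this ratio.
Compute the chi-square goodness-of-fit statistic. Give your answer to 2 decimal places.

0.42

Ratio total = 4. Expected counts: 204×3/4 = 153, 204×1/4 = 51.
cat            O        E   (O−E)²/E
dominant     149      153      0.105
recessive     55       51      0.314
Sum = 0.42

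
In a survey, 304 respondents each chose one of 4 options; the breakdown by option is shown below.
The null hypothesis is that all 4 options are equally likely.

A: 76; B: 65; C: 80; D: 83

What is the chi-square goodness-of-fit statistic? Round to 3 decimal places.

Under H₀ each category has probability 1/4, so each expected count is 304/4 = 76.
χ² = (76−76)²/76 + (65−76)²/76 + (80−76)²/76 + (83−76)²/76
   = 0.0000 + 1.5921 + 0.2105 + 0.6447
Sum = 2.447

2.447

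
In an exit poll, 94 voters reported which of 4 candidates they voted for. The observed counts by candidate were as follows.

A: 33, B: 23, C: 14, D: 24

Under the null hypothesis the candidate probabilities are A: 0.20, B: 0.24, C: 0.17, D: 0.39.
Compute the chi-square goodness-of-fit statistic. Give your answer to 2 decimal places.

15.35

Expected counts E_i = n·p_i: 94×0.20 = 18.8, 94×0.24 = 22.56, 94×0.17 = 15.98, 94×0.39 = 36.66.
cat         O        E   (O−E)²/E
A          33     18.8     10.726
B          23    22.56      0.009
C          14    15.98      0.245
D          24    36.66      4.372
Sum = 15.35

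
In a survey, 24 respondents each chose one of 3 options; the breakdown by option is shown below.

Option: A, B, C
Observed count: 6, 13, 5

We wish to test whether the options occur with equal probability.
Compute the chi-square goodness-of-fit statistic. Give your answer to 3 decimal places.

4.750

Expected count for each of the 3 categories: 24/3 = 8.
A: (6 − 8)²/8 = 4/8 = 0.5000
B: (13 − 8)²/8 = 25/8 = 3.1250
C: (5 − 8)²/8 = 9/8 = 1.1250
Sum = 4.750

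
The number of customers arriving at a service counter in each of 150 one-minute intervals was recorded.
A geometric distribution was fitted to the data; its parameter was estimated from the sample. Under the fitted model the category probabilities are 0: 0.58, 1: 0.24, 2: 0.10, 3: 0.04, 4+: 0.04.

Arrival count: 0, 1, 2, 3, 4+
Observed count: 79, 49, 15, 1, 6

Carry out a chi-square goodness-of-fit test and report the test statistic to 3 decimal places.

Expected counts E_i = n·p_i: 150×0.58 = 87, 150×0.24 = 36, 150×0.10 = 15, 150×0.04 = 6, 150×0.04 = 6.
χ² = (79−87)²/87 + (49−36)²/36 + (15−15)²/15 + (1−6)²/6 + (6−6)²/6
   = 0.7356 + 4.6944 + 0.0000 + 4.1667 + 0.0000
Sum = 9.597

9.597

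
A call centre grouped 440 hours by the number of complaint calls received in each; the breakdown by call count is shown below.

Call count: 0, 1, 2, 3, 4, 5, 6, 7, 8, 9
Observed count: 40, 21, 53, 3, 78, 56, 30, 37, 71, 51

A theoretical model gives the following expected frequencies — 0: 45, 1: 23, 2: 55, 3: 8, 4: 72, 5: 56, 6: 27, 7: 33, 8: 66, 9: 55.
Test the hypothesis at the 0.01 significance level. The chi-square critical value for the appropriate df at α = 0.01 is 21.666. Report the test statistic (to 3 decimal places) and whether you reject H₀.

cat         O        E   (O−E)²/E
0          40       45     0.5556
1          21       23     0.1739
2          53       55     0.0727
3           3        8     3.1250
4          78       72     0.5000
5          56       56     0.0000
6          30       27     0.3333
7          37       33     0.4848
8          71       66     0.3788
9          51       55     0.2909
Sum = 5.915
df = 9. Since 5.915 < 21.666, we do not reject H₀.

5.915; do not reject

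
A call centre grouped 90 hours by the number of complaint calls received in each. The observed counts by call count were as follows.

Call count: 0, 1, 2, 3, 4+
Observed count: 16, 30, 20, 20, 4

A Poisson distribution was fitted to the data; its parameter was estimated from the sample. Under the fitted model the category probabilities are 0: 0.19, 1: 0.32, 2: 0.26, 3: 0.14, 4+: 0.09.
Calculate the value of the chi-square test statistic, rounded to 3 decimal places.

Expected counts E_i = n·p_i: 90×0.19 = 17.1, 90×0.32 = 28.8, 90×0.26 = 23.4, 90×0.14 = 12.6, 90×0.09 = 8.1.
0: (16 − 17.1)²/17.1 = 1.21/17.1 = 0.0708
1: (30 − 28.8)²/28.8 = 1.44/28.8 = 0.0500
2: (20 − 23.4)²/23.4 = 11.56/23.4 = 0.4940
3: (20 − 12.6)²/12.6 = 54.76/12.6 = 4.3460
4+: (4 − 8.1)²/8.1 = 16.81/8.1 = 2.0753
Sum = 7.036

7.036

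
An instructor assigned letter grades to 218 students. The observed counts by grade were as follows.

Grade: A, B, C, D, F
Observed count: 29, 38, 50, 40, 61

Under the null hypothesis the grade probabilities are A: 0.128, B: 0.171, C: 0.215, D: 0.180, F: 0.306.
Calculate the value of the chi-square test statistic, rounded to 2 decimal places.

0.77

Expected counts E_i = n·p_i: 218×0.128 = 27.904, 218×0.171 = 37.278, 218×0.215 = 46.87, 218×0.180 = 39.24, 218×0.306 = 66.708.
A: (29 − 27.904)²/27.904 = 1.201216/27.904 = 0.043
B: (38 − 37.278)²/37.278 = 0.521284/37.278 = 0.014
C: (50 − 46.87)²/46.87 = 9.7969/46.87 = 0.209
D: (40 − 39.24)²/39.24 = 0.5776/39.24 = 0.015
F: (61 − 66.708)²/66.708 = 32.581264/66.708 = 0.488
Sum = 0.77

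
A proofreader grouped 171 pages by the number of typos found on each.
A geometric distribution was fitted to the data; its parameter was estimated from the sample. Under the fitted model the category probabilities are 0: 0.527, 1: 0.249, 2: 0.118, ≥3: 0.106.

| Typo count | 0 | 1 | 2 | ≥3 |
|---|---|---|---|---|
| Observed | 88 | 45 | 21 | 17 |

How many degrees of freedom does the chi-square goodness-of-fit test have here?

There are k = 4 categories and 1 parameter estimated from the data, so df = 4 − 1 − 1 = 2.

2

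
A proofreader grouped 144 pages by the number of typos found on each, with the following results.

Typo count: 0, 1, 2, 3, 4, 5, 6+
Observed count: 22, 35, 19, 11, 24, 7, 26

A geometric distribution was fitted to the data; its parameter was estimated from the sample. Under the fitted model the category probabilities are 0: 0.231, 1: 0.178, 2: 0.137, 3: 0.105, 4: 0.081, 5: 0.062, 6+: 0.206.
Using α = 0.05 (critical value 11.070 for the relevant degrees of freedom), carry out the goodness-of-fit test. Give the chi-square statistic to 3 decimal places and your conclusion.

22.303; reject

Expected counts E_i = n·p_i: 144×0.231 = 33.264, 144×0.178 = 25.632, 144×0.137 = 19.728, 144×0.105 = 15.12, 144×0.081 = 11.664, 144×0.062 = 8.928, 144×0.206 = 29.664.
χ² = (22−33.264)²/33.264 + (35−25.632)²/25.632 + (19−19.728)²/19.728 + (11−15.12)²/15.12 + (24−11.664)²/11.664 + (7−8.928)²/8.928 + (26−29.664)²/29.664
   = 3.8143 + 3.4238 + 0.0269 + 1.1226 + 13.0467 + 0.4164 + 0.4526
Sum = 22.303
df = 5. Since 22.303 > 11.070, we reject H₀.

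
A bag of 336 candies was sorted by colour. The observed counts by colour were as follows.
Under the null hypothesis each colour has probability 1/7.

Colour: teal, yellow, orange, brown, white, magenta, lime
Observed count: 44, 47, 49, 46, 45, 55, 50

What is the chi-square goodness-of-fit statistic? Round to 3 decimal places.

Expected count for each of the 7 categories: 336/7 = 48.
cat          O        E   (O−E)²/E
teal        44       48     0.3333
yellow      47       48     0.0208
orange      49       48     0.0208
brown       46       48     0.0833
white       45       48     0.1875
magenta     55       48     1.0208
lime        50       48     0.0833
Sum = 1.750

1.750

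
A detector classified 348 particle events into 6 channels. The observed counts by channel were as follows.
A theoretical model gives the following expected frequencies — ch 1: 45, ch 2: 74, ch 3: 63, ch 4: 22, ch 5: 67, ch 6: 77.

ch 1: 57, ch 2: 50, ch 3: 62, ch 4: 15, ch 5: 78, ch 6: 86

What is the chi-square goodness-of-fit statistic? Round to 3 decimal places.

16.085

ch 1: (57 − 45)²/45 = 144/45 = 3.2000
ch 2: (50 − 74)²/74 = 576/74 = 7.7838
ch 3: (62 − 63)²/63 = 1/63 = 0.0159
ch 4: (15 − 22)²/22 = 49/22 = 2.2273
ch 5: (78 − 67)²/67 = 121/67 = 1.8060
ch 6: (86 − 77)²/77 = 81/77 = 1.0519
Sum = 16.085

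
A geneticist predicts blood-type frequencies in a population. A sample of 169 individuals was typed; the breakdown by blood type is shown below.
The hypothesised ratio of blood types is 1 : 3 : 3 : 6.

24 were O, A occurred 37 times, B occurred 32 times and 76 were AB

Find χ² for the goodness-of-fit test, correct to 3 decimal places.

10.718

Ratio total = 13. Expected counts: 169×1/13 = 13, 169×3/13 = 39, 169×3/13 = 39, 169×6/13 = 78.
O: (24 − 13)²/13 = 121/13 = 9.3077
A: (37 − 39)²/39 = 4/39 = 0.1026
B: (32 − 39)²/39 = 49/39 = 1.2564
AB: (76 − 78)²/78 = 4/78 = 0.0513
Sum = 10.718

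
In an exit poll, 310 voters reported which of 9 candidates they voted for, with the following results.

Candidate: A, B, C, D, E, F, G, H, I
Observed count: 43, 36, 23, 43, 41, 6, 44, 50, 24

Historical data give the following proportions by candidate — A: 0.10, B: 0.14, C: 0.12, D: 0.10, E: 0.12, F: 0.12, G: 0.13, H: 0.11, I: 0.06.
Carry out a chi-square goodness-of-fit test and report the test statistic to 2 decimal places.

51.85

Expected counts E_i = n·p_i: 310×0.10 = 31, 310×0.14 = 43.4, 310×0.12 = 37.2, 310×0.10 = 31, 310×0.12 = 37.2, 310×0.12 = 37.2, 310×0.13 = 40.3, 310×0.11 = 34.1, 310×0.06 = 18.6.
χ² = (43−31)²/31 + (36−43.4)²/43.4 + (23−37.2)²/37.2 + (43−31)²/31 + (41−37.2)²/37.2 + (6−37.2)²/37.2 + (44−40.3)²/40.3 + (50−34.1)²/34.1 + (24−18.6)²/18.6
   = 4.645 + 1.262 + 5.420 + 4.645 + 0.388 + 26.168 + 0.340 + 7.414 + 1.568
Sum = 51.85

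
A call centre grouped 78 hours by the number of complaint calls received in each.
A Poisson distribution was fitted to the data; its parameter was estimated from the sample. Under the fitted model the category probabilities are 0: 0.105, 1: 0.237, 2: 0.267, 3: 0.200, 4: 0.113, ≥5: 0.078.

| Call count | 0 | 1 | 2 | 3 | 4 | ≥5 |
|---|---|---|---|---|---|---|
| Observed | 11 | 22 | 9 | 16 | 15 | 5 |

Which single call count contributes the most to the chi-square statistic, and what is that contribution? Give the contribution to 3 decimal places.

2, 6.715

Expected counts E_i = n·p_i: 78×0.105 = 8.19, 78×0.237 = 18.486, 78×0.267 = 20.826, 78×0.200 = 15.6, 78×0.113 = 8.814, 78×0.078 = 6.084.
cat         O        E   (O−E)²/E
0          11     8.19     0.9641
1          22   18.486     0.6680
2           9   20.826     6.7154
3          16     15.6     0.0103
4          15    8.814     4.3416
≥5          5    6.084     0.1931
The largest term is for 2: 6.715.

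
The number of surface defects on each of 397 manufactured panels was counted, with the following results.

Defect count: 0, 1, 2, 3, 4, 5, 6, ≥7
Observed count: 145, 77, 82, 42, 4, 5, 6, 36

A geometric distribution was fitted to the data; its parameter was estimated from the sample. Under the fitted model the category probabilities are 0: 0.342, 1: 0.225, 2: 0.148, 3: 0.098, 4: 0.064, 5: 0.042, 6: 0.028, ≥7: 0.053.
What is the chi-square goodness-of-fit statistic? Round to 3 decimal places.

Expected counts E_i = n·p_i: 397×0.342 = 135.774, 397×0.225 = 89.325, 397×0.148 = 58.756, 397×0.098 = 38.906, 397×0.064 = 25.408, 397×0.042 = 16.674, 397×0.028 = 11.116, 397×0.053 = 21.041.
0: (145 − 135.774)²/135.774 = 85.119076/135.774 = 0.6269
1: (77 − 89.325)²/89.325 = 151.905625/89.325 = 1.7006
2: (82 − 58.756)²/58.756 = 540.283536/58.756 = 9.1954
3: (42 − 38.906)²/38.906 = 9.572836/38.906 = 0.2461
4: (4 − 25.408)²/25.408 = 458.302464/25.408 = 18.0377
5: (5 − 16.674)²/16.674 = 136.282276/16.674 = 8.1733
6: (6 − 11.116)²/11.116 = 26.173456/11.116 = 2.3546
≥7: (36 − 21.041)²/21.041 = 223.771681/21.041 = 10.6350
Sum = 50.970

50.970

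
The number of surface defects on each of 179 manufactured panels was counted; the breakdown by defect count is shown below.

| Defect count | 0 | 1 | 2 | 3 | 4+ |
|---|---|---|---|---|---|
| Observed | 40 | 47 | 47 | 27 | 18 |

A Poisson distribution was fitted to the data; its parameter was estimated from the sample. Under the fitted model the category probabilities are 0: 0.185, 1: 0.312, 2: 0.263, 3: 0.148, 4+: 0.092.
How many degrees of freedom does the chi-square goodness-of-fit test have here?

3

There are k = 5 categories and 1 parameter estimated from the data, so df = 5 − 1 − 1 = 3.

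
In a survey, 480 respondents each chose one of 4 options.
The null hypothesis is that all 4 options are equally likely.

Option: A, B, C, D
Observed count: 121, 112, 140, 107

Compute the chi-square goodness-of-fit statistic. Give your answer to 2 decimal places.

Expected count for each of the 4 categories: 480/4 = 120.
cat         O        E   (O−E)²/E
A         121      120      0.008
B         112      120      0.533
C         140      120      3.333
D         107      120      1.408
Sum = 5.28

5.28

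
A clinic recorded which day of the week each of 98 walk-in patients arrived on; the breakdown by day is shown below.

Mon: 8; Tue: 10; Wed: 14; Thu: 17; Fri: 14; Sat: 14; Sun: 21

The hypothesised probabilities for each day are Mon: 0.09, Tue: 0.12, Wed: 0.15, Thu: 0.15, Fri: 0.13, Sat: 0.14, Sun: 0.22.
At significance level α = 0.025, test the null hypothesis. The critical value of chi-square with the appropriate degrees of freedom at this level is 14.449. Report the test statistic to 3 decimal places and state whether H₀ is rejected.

0.878; do not reject

Expected counts E_i = n·p_i: 98×0.09 = 8.82, 98×0.12 = 11.76, 98×0.15 = 14.7, 98×0.15 = 14.7, 98×0.13 = 12.74, 98×0.14 = 13.72, 98×0.22 = 21.56.
χ² = (8−8.82)²/8.82 + (10−11.76)²/11.76 + (14−14.7)²/14.7 + (17−14.7)²/14.7 + (14−12.74)²/12.74 + (14−13.72)²/13.72 + (21−21.56)²/21.56
   = 0.0762 + 0.2634 + 0.0333 + 0.3599 + 0.1246 + 0.0057 + 0.0145
Sum = 0.878
df = 6. Since 0.878 < 14.449, we do not reject H₀.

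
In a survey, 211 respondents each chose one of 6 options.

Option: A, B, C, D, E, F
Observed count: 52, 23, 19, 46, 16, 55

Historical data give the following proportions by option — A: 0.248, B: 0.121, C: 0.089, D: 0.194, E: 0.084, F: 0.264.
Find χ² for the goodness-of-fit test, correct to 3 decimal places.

1.059

Expected counts E_i = n·p_i: 211×0.248 = 52.328, 211×0.121 = 25.531, 211×0.089 = 18.779, 211×0.194 = 40.934, 211×0.084 = 17.724, 211×0.264 = 55.704.
A: (52 − 52.328)²/52.328 = 0.107584/52.328 = 0.0021
B: (23 − 25.531)²/25.531 = 6.405961/25.531 = 0.2509
C: (19 − 18.779)²/18.779 = 0.048841/18.779 = 0.0026
D: (46 − 40.934)²/40.934 = 25.664356/40.934 = 0.6270
E: (16 − 17.724)²/17.724 = 2.972176/17.724 = 0.1677
F: (55 − 55.704)²/55.704 = 0.495616/55.704 = 0.0089
Sum = 1.059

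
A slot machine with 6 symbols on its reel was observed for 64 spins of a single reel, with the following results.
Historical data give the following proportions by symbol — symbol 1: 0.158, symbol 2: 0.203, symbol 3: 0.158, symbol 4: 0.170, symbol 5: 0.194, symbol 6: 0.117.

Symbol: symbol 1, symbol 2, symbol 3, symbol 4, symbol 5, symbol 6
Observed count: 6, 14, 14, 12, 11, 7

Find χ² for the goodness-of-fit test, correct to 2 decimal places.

Expected counts E_i = n·p_i: 64×0.158 = 10.112, 64×0.203 = 12.992, 64×0.158 = 10.112, 64×0.170 = 10.88, 64×0.194 = 12.416, 64×0.117 = 7.488.
χ² = (6−10.112)²/10.112 + (14−12.992)²/12.992 + (14−10.112)²/10.112 + (12−10.88)²/10.88 + (11−12.416)²/12.416 + (7−7.488)²/7.488
   = 1.672 + 0.078 + 1.495 + 0.115 + 0.161 + 0.032
Sum = 3.55

3.55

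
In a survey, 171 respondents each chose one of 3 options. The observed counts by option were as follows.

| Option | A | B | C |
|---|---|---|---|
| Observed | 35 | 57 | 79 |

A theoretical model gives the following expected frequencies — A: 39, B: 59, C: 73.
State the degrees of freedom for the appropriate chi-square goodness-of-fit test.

There are k = 3 categories and no parameters were estimated from the data, so df = 3 − 1 = 2.

2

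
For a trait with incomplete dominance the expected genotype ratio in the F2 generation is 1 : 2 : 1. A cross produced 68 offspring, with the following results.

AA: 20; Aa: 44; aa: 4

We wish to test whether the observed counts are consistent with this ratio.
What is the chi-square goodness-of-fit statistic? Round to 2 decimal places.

13.41

Ratio total = 4. Expected counts: 68×1/4 = 17, 68×2/4 = 34, 68×1/4 = 17.
χ² = (20−17)²/17 + (44−34)²/34 + (4−17)²/17
   = 0.529 + 2.941 + 9.941
Sum = 13.41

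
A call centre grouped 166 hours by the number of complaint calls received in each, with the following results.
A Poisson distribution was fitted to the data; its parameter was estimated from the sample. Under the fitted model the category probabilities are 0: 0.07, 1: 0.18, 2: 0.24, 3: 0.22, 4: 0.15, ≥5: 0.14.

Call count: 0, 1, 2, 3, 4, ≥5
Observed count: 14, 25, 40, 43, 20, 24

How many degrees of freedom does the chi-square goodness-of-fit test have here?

There are k = 6 categories and 1 parameter estimated from the data, so df = 6 − 1 − 1 = 4.

4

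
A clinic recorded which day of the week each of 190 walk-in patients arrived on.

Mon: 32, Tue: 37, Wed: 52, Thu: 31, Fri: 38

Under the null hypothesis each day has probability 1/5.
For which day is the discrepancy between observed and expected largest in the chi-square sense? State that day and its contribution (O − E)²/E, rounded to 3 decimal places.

Wed, 5.158

Under H₀ each category has probability 1/5, so each expected count is 190/5 = 38.
χ² = (32−38)²/38 + (37−38)²/38 + (52−38)²/38 + (31−38)²/38 + (38−38)²/38
   = 0.9474 + 0.0263 + 5.1579 + 1.2895 + 0.0000
The largest term is for Wed: 5.158.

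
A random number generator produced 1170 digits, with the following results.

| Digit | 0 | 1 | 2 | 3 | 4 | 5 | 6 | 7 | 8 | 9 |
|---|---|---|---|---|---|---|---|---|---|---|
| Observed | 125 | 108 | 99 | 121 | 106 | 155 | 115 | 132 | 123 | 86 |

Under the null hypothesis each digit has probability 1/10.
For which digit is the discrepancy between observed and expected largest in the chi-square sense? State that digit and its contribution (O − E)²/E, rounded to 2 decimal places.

Under H₀ each category has probability 1/10, so each expected count is 1170/10 = 117.
0: (125 − 117)²/117 = 64/117 = 0.547
1: (108 − 117)²/117 = 81/117 = 0.692
2: (99 − 117)²/117 = 324/117 = 2.769
3: (121 − 117)²/117 = 16/117 = 0.137
4: (106 − 117)²/117 = 121/117 = 1.034
5: (155 − 117)²/117 = 1444/117 = 12.342
6: (115 − 117)²/117 = 4/117 = 0.034
7: (132 − 117)²/117 = 225/117 = 1.923
8: (123 − 117)²/117 = 36/117 = 0.308
9: (86 − 117)²/117 = 961/117 = 8.214
The largest term is for 5: 12.34.

5, 12.34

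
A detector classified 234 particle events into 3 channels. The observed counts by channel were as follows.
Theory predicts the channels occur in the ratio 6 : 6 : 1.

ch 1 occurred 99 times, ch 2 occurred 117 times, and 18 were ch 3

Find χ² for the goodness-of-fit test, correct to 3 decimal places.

Ratio total = 13. Expected counts: 234×6/13 = 108, 234×6/13 = 108, 234×1/13 = 18.
ch 1: (99 − 108)²/108 = 81/108 = 0.7500
ch 2: (117 − 108)²/108 = 81/108 = 0.7500
ch 3: (18 − 18)²/18 = 0/18 = 0.0000
Sum = 1.500

1.500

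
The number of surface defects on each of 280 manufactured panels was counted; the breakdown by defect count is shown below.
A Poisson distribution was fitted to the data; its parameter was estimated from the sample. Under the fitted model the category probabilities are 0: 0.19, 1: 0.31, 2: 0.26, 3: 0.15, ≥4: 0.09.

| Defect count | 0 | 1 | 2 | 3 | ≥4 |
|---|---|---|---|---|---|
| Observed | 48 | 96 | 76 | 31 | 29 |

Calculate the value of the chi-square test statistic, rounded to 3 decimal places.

5.078

Expected counts E_i = n·p_i: 280×0.19 = 53.2, 280×0.31 = 86.8, 280×0.26 = 72.8, 280×0.15 = 42, 280×0.09 = 25.2.
χ² = (48−53.2)²/53.2 + (96−86.8)²/86.8 + (76−72.8)²/72.8 + (31−42)²/42 + (29−25.2)²/25.2
   = 0.5083 + 0.9751 + 0.1407 + 2.8810 + 0.5730
Sum = 5.078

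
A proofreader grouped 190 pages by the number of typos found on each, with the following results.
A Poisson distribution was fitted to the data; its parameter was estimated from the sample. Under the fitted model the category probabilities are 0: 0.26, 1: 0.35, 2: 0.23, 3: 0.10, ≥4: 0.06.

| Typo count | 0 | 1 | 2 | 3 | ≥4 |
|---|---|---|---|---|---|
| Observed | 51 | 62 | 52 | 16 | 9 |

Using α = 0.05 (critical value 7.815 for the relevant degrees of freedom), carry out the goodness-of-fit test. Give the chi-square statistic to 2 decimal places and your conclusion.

Expected counts E_i = n·p_i: 190×0.26 = 49.4, 190×0.35 = 66.5, 190×0.23 = 43.7, 190×0.10 = 19, 190×0.06 = 11.4.
cat         O        E   (O−E)²/E
0          51     49.4      0.052
1          62     66.5      0.305
2          52     43.7      1.576
3          16       19      0.474
≥4          9     11.4      0.505
Sum = 2.91
df = 3. Since 2.91 < 7.815, we do not reject H₀.

2.91; do not reject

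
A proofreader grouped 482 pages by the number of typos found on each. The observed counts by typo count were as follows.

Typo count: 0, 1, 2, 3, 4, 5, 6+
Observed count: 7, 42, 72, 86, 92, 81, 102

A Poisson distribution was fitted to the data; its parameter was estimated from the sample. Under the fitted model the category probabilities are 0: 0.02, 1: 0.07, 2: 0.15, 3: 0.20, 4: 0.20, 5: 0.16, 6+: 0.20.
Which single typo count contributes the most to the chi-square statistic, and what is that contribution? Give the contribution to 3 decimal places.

1, 2.022

Expected counts E_i = n·p_i: 482×0.02 = 9.64, 482×0.07 = 33.74, 482×0.15 = 72.3, 482×0.20 = 96.4, 482×0.20 = 96.4, 482×0.16 = 77.12, 482×0.20 = 96.4.
χ² = (7−9.64)²/9.64 + (42−33.74)²/33.74 + (72−72.3)²/72.3 + (86−96.4)²/96.4 + (92−96.4)²/96.4 + (81−77.12)²/77.12 + (102−96.4)²/96.4
   = 0.7230 + 2.0222 + 0.0012 + 1.1220 + 0.2008 + 0.1952 + 0.3253
The largest term is for 1: 2.022.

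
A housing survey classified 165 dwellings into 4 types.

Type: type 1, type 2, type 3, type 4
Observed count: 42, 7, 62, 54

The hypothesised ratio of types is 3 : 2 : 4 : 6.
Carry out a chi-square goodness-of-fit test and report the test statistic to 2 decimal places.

22.23

Ratio total = 15. Expected counts: 165×3/15 = 33, 165×2/15 = 22, 165×4/15 = 44, 165×6/15 = 66.
type 1: (42 − 33)²/33 = 81/33 = 2.455
type 2: (7 − 22)²/22 = 225/22 = 10.227
type 3: (62 − 44)²/44 = 324/44 = 7.364
type 4: (54 − 66)²/66 = 144/66 = 2.182
Sum = 22.23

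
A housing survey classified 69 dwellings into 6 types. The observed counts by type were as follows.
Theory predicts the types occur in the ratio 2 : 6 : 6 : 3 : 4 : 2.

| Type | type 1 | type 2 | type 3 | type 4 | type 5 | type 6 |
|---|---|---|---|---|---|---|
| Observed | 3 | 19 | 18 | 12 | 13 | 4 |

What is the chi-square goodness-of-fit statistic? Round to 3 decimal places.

Ratio total = 23. Expected counts: 69×2/23 = 6, 69×6/23 = 18, 69×6/23 = 18, 69×3/23 = 9, 69×4/23 = 12, 69×2/23 = 6.
type 1: (3 − 6)²/6 = 9/6 = 1.5000
type 2: (19 − 18)²/18 = 1/18 = 0.0556
type 3: (18 − 18)²/18 = 0/18 = 0.0000
type 4: (12 − 9)²/9 = 9/9 = 1.0000
type 5: (13 − 12)²/12 = 1/12 = 0.0833
type 6: (4 − 6)²/6 = 4/6 = 0.6667
Sum = 3.306

3.306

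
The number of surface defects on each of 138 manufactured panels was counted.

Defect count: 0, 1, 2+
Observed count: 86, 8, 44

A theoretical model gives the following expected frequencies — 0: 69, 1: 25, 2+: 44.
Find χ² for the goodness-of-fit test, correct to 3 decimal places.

15.748

cat         O        E   (O−E)²/E
0          86       69     4.1884
1           8       25    11.5600
2+         44       44     0.0000
Sum = 15.748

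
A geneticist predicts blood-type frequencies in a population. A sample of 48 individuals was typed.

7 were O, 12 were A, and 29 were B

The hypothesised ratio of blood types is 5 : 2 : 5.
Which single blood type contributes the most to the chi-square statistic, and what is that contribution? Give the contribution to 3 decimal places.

O, 8.450

Ratio total = 12. Expected counts: 48×5/12 = 20, 48×2/12 = 8, 48×5/12 = 20.
χ² = (7−20)²/20 + (12−8)²/8 + (29−20)²/20
   = 8.4500 + 2.0000 + 4.0500
The largest term is for O: 8.450.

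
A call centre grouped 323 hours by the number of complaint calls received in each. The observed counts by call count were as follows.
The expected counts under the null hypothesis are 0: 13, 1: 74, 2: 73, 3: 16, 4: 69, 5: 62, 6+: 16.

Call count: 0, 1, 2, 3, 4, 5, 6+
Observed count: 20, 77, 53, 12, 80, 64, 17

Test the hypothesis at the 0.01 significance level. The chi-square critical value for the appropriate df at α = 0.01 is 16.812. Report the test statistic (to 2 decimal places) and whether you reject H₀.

0: (20 − 13)²/13 = 49/13 = 3.769
1: (77 − 74)²/74 = 9/74 = 0.122
2: (53 − 73)²/73 = 400/73 = 5.479
3: (12 − 16)²/16 = 16/16 = 1.000
4: (80 − 69)²/69 = 121/69 = 1.754
5: (64 − 62)²/62 = 4/62 = 0.065
6+: (17 − 16)²/16 = 1/16 = 0.063
Sum = 12.25
df = 6. Since 12.25 < 16.812, we do not reject H₀.

12.25; do not reject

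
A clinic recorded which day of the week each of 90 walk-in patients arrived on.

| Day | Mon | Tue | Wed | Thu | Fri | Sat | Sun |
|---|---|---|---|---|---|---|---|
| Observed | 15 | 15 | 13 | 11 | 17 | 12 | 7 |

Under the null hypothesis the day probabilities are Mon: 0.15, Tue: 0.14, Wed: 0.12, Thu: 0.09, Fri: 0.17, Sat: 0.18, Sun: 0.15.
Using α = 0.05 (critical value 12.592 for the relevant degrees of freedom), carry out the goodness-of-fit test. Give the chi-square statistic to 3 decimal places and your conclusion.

Expected counts E_i = n·p_i: 90×0.15 = 13.5, 90×0.14 = 12.6, 90×0.12 = 10.8, 90×0.09 = 8.1, 90×0.17 = 15.3, 90×0.18 = 16.2, 90×0.15 = 13.5.
Mon: (15 − 13.5)²/13.5 = 2.25/13.5 = 0.1667
Tue: (15 − 12.6)²/12.6 = 5.76/12.6 = 0.4571
Wed: (13 − 10.8)²/10.8 = 4.84/10.8 = 0.4481
Thu: (11 − 8.1)²/8.1 = 8.41/8.1 = 1.0383
Fri: (17 − 15.3)²/15.3 = 2.89/15.3 = 0.1889
Sat: (12 − 16.2)²/16.2 = 17.64/16.2 = 1.0889
Sun: (7 − 13.5)²/13.5 = 42.25/13.5 = 3.1296
Sum = 6.518
df = 6. Since 6.518 < 12.592, we do not reject H₀.

6.518; do not reject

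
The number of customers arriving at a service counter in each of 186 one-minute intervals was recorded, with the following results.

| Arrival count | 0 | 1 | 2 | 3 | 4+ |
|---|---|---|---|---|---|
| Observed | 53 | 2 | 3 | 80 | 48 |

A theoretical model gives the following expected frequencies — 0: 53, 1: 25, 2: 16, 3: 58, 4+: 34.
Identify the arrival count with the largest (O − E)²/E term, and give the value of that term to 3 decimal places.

1, 21.160

cat         O        E   (O−E)²/E
0          53       53     0.0000
1           2       25    21.1600
2           3       16    10.5625
3          80       58     8.3448
4+         48       34     5.7647
The largest term is for 1: 21.160.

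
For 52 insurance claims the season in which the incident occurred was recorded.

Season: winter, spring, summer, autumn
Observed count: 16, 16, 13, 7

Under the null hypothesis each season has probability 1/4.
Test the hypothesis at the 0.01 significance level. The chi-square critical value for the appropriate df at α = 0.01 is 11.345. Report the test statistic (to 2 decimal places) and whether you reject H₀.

4.15; do not reject

Expected count for each of the 4 categories: 52/4 = 13.
χ² = (16−13)²/13 + (16−13)²/13 + (13−13)²/13 + (7−13)²/13
   = 0.692 + 0.692 + 0.000 + 2.769
Sum = 4.15
df = 3. Since 4.15 < 11.345, we do not reject H₀.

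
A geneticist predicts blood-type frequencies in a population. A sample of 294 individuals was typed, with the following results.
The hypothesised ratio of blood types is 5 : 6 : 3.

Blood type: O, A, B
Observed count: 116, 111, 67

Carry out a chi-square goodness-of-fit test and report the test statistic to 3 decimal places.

Ratio total = 14. Expected counts: 294×5/14 = 105, 294×6/14 = 126, 294×3/14 = 63.
χ² = (116−105)²/105 + (111−126)²/126 + (67−63)²/63
   = 1.1524 + 1.7857 + 0.2540
Sum = 3.192

3.192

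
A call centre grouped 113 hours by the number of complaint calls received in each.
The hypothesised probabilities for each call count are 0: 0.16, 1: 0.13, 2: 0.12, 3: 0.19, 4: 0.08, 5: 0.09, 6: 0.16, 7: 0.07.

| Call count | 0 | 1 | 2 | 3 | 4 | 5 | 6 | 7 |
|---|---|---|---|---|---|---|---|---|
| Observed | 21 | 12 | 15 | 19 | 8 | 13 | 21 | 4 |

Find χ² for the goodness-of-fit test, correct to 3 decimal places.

Expected counts E_i = n·p_i: 113×0.16 = 18.08, 113×0.13 = 14.69, 113×0.12 = 13.56, 113×0.19 = 21.47, 113×0.08 = 9.04, 113×0.09 = 10.17, 113×0.16 = 18.08, 113×0.07 = 7.91.
cat         O        E   (O−E)²/E
0          21    18.08     0.4716
1          12    14.69     0.4926
2          15    13.56     0.1529
3          19    21.47     0.2842
4           8     9.04     0.1196
5          13    10.17     0.7875
6          21    18.08     0.4716
7           4     7.91     1.9328
Sum = 4.713

4.713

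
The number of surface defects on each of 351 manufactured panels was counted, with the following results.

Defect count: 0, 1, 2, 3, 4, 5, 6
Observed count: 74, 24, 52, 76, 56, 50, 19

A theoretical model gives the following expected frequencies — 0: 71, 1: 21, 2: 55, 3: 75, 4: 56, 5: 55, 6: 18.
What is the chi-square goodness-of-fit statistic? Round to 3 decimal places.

1.242

cat         O        E   (O−E)²/E
0          74       71     0.1268
1          24       21     0.4286
2          52       55     0.1636
3          76       75     0.0133
4          56       56     0.0000
5          50       55     0.4545
6          19       18     0.0556
Sum = 1.242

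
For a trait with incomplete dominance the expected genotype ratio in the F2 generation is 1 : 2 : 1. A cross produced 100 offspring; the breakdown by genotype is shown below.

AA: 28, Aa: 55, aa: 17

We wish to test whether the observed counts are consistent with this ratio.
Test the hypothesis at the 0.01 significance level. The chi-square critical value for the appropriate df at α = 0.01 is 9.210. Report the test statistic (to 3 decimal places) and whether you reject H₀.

Ratio total = 4. Expected counts: 100×1/4 = 25, 100×2/4 = 50, 100×1/4 = 25.
cat         O        E   (O−E)²/E
AA         28       25     0.3600
Aa         55       50     0.5000
aa         17       25     2.5600
Sum = 3.420
df = 2. Since 3.420 < 9.210, we do not reject H₀.

3.420; do not reject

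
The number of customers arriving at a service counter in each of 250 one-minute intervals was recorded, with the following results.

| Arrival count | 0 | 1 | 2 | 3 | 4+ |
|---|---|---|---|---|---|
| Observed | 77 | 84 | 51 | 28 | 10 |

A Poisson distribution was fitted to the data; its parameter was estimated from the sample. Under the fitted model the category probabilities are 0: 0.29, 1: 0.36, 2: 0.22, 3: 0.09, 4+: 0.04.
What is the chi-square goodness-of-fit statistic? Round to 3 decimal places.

2.315

Expected counts E_i = n·p_i: 250×0.29 = 72.5, 250×0.36 = 90, 250×0.22 = 55, 250×0.09 = 22.5, 250×0.04 = 10.
cat         O        E   (O−E)²/E
0          77     72.5     0.2793
1          84       90     0.4000
2          51       55     0.2909
3          28     22.5     1.3444
4+         10       10     0.0000
Sum = 2.315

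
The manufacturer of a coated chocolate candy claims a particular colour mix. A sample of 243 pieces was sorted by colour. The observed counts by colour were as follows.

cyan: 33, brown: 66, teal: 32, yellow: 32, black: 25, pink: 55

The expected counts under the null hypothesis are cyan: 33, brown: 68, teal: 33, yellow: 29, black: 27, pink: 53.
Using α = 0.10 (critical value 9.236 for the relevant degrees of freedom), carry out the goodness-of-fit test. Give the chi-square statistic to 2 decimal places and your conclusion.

0.62; do not reject

cyan: (33 − 33)²/33 = 0/33 = 0.000
brown: (66 − 68)²/68 = 4/68 = 0.059
teal: (32 − 33)²/33 = 1/33 = 0.030
yellow: (32 − 29)²/29 = 9/29 = 0.310
black: (25 − 27)²/27 = 4/27 = 0.148
pink: (55 − 53)²/53 = 4/53 = 0.075
Sum = 0.62
df = 5. Since 0.62 < 9.236, we do not reject H₀.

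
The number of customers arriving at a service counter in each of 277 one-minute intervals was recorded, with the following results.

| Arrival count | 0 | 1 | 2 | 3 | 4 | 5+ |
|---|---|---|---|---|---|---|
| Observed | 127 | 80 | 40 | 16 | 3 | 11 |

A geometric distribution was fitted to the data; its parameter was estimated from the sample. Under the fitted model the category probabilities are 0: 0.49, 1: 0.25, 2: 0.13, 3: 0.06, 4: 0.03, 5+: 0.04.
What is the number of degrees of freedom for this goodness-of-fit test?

There are k = 6 categories and 1 parameter estimated from the data, so df = 6 − 1 − 1 = 4.

4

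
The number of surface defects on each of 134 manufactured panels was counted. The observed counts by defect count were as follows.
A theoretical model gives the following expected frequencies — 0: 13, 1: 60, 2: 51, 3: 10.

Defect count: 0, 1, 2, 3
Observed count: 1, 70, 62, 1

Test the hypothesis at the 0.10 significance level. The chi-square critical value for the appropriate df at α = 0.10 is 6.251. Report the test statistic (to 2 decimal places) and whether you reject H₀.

cat         O        E   (O−E)²/E
0           1       13     11.077
1          70       60      1.667
2          62       51      2.373
3           1       10      8.100
Sum = 23.22
df = 3. Since 23.22 > 6.251, we reject H₀.

23.22; reject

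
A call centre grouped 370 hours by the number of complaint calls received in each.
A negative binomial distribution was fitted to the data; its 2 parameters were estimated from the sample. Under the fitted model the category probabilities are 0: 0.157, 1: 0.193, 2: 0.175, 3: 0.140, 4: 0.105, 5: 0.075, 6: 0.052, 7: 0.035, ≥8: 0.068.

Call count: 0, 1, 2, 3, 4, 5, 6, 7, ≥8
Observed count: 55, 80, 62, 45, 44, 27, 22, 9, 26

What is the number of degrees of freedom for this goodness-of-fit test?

6

There are k = 9 categories and 2 parameters estimated from the data, so df = 9 − 1 − 2 = 6.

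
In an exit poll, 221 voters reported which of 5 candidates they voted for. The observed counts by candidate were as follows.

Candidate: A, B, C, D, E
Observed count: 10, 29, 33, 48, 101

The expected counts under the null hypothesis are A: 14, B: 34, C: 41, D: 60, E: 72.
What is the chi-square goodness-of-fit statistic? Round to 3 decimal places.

χ² = (10−14)²/14 + (29−34)²/34 + (33−41)²/41 + (48−60)²/60 + (101−72)²/72
   = 1.1429 + 0.7353 + 1.5610 + 2.4000 + 11.6806
Sum = 17.520

17.520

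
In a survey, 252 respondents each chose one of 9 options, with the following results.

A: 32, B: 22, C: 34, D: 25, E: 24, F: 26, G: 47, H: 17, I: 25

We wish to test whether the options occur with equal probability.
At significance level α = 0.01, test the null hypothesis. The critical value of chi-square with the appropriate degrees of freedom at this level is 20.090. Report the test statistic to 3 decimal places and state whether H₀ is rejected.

21.714; reject

Under H₀ each category has probability 1/9, so each expected count is 252/9 = 28.
A: (32 − 28)²/28 = 16/28 = 0.5714
B: (22 − 28)²/28 = 36/28 = 1.2857
C: (34 − 28)²/28 = 36/28 = 1.2857
D: (25 − 28)²/28 = 9/28 = 0.3214
E: (24 − 28)²/28 = 16/28 = 0.5714
F: (26 − 28)²/28 = 4/28 = 0.1429
G: (47 − 28)²/28 = 361/28 = 12.8929
H: (17 − 28)²/28 = 121/28 = 4.3214
I: (25 − 28)²/28 = 9/28 = 0.3214
Sum = 21.714
df = 8. Since 21.714 > 20.090, we reject H₀.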